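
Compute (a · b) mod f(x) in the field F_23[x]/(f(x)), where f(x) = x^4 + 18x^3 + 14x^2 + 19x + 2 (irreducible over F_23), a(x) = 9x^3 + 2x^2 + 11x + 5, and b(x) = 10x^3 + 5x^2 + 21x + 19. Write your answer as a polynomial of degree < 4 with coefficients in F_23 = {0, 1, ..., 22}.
a · b ≡ x^3 + 7x + 21 (mod f(x))

Multiply in F_23[x]: a(x)·b(x) = (9x^3 + 2x^2 + 11x + 5)·(10x^3 + 5x^2 + 21x + 19) = 21x^6 + 19x^5 + 10x^4 + 19x^3 + 18x^2 + 15x + 3. This has degree ≥ 4, so divide by f(x) over F_23: 21x^6 + 19x^5 + 10x^4 + 19x^3 + 18x^2 + 15x + 3 = (21x^2 + 9x + 14)·(x^4 + 18x^3 + 14x^2 + 19x + 2) + (x^3 + 7x + 21). Hence a·b ≡ x^3 + 7x + 21 (mod f). (F_23[x]/(f) is a field with 23^4 = 279841 elements since f is irreducible of degree 4.)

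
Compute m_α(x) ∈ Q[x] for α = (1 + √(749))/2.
m_α(x) = x^2 - x - 187

From 2α - 1 = √(749), squaring gives (2α - 1)^2 = 749, i.e. 4α^2 - 4α + 1 = 749, so α^2 - α + (1 - 749)/4 = 0. Since 749 ≡ 1 (mod 4), (1 - 749)/4 = -187 ∈ Z. The polynomial x^2 - x - 187 has discriminant 1 - 4·(-187) = 749, which is not a perfect square in Q (d = 749 is squarefree and ≠ 1), so x^2 - x - 187 is irreducible over Q. It is the minimal polynomial of α.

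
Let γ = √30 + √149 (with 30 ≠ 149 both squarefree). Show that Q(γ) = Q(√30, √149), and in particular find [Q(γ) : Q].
[Q(γ) : Q] = 4 (equivalently, Q(γ) = Q(√30, √149))

Obviously Q(γ) ⊆ Q(√30, √149), and [Q(√30, √149):Q] = 4 (since 30, 149 are distinct squarefree integers > 1 with 4470 not a perfect square). To show equality we compute the minimal polynomial of γ. From γ = √30 + √149: γ^2 = 30 + 2√(4470) + 149 = 179 + 2√(4470), so γ^2 - 179 = 2√(4470); squaring, (γ^2 - 179)^2 = 4·4470, i.e. γ^4 - 358γ^2 + 32041 - 17880 = 0, i.e. γ^4 - 358γ^2 + 14161 = 0. So γ is a root of x^4 - 358x^2 + 14161. This polynomial is irreducible over Q: it has no rational root (each ±√30 ± √149 is irrational), and any factorization into two quadratics over Q would force √(4470) ∈ Q (pairing opposite roots) or √30, √149 ∈ Q (other pairings), all impossible. Hence [Q(γ):Q] = 4 = [Q(√30, √149):Q], so Q(γ) = Q(√30, √149).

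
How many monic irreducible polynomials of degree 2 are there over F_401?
There are 80200 monic irreducible polynomials of degree 2 over F_401

Each element of F_{401^2} that lies in no proper subfield is a root of exactly one monic irreducible of degree 2 over F_401, and each such polynomial has 2 distinct roots in F_{401^2}. By Möbius inversion the count is N_401(2) = (1/2) Σ_{d|2} μ(2/d) · 401^d = (1/2)(μ(2)·401^1 + μ(1)·401^2) = 160400/2 = 80200.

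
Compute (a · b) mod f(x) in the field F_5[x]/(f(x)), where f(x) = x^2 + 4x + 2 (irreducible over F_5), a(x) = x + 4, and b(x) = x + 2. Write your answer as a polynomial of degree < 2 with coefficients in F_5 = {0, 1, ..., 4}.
a · b ≡ 2x + 1 (mod f(x))

Multiply in F_5[x]: a(x)·b(x) = (x + 4)·(x + 2) = x^2 + x + 3. This has degree ≥ 2, so divide by f(x) over F_5: x^2 + x + 3 = (1)·(x^2 + 4x + 2) + (2x + 1). Hence a·b ≡ 2x + 1 (mod f). (F_5[x]/(f) is a field with 5^2 = 25 elements since f is irreducible of degree 2.)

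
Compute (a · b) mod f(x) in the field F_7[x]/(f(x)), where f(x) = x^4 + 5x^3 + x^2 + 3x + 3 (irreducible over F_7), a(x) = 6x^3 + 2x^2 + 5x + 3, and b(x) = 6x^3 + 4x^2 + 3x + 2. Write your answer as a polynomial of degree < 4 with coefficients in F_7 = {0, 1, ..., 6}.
a · b ≡ 4x^3 + 2x + 5 (mod f(x))

Multiply in F_7[x]: a(x)·b(x) = (6x^3 + 2x^2 + 5x + 3)·(6x^3 + 4x^2 + 3x + 2) = x^6 + x^5 + 3x^2 + 5x + 6. This has degree ≥ 4, so divide by f(x) over F_7: x^6 + x^5 + 3x^2 + 5x + 6 = (x^2 + 3x + 5)·(x^4 + 5x^3 + x^2 + 3x + 3) + (4x^3 + 2x + 5). Hence a·b ≡ 4x^3 + 2x + 5 (mod f). (F_7[x]/(f) is a field with 7^4 = 2401 elements since f is irreducible of degree 4.)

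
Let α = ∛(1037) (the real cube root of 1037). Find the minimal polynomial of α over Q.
m_α(x) = x^3 - 1037

α satisfies α^3 = 1037, so x^3 - 1037 annihilates α. By the rational root test, a rational root p/q (in lowest terms) of x^3 - 1037 would satisfy p^3 = 1037 q^3, forcing q = 1 and p^3 = 1037; but 1037 is not a perfect cube, contradiction. A monic cubic over Q with no rational root is irreducible (any nontrivial factorization would include a linear factor). Hence x^3 - 1037 is the minimal polynomial of α, and in particular [Q(α):Q] = 3.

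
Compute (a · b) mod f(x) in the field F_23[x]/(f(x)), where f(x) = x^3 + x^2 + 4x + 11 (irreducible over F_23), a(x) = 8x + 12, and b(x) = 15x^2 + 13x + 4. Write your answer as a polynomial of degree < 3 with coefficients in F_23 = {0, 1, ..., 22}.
a · b ≡ 3x^2 + 7x + 16 (mod f(x))

Multiply in F_23[x]: a(x)·b(x) = (8x + 12)·(15x^2 + 13x + 4) = 5x^3 + 8x^2 + 4x + 2. This has degree ≥ 3, so divide by f(x) over F_23: 5x^3 + 8x^2 + 4x + 2 = (5)·(x^3 + x^2 + 4x + 11) + (3x^2 + 7x + 16). Hence a·b ≡ 3x^2 + 7x + 16 (mod f). (F_23[x]/(f) is a field with 23^3 = 12167 elements since f is irreducible of degree 3.)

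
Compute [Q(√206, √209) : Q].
[Q(√206, √209) : Q] = 4

[Q(√206):Q] = 2 (min poly x^2 - 206, irreducible since 206 is squarefree > 1). For the top step, suppose √209 ∈ Q(√206), say √209 = c + d√206 with c, d ∈ Q. Squaring: 209 = c^2 + 206d^2 + 2cd√206. Since √206 ∉ Q this forces 2cd = 0. If d = 0 then √209 = c ∈ Q, contradicting 209 squarefree > 1. If c = 0 then 209 = 206d^2, so 206·209 = (206d)^2 is a perfect square in Q — but 206·209 = 43054 is not a perfect square (since 206 and 209 are distinct squarefree integers). Contradiction. Hence √209 ∉ Q(√206), so x^2 - 209 stays irreducible over Q(√206) and [Q(√206, √209) : Q(√206)] = 2. By the tower law, [Q(√206, √209) : Q] = 2 · 2 = 4.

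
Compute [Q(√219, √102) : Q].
[Q(√219, √102) : Q] = 4

[Q(√219):Q] = 2 (min poly x^2 - 219, irreducible since 219 is squarefree > 1). For the top step, suppose √102 ∈ Q(√219), say √102 = c + d√219 with c, d ∈ Q. Squaring: 102 = c^2 + 219d^2 + 2cd√219. Since √219 ∉ Q this forces 2cd = 0. If d = 0 then √102 = c ∈ Q, contradicting 102 squarefree > 1. If c = 0 then 102 = 219d^2, so 219·102 = (219d)^2 is a perfect square in Q — but 219·102 = 22338 is not a perfect square (since 219 and 102 are distinct squarefree integers). Contradiction. Hence √102 ∉ Q(√219), so x^2 - 102 stays irreducible over Q(√219) and [Q(√219, √102) : Q(√219)] = 2. By the tower law, [Q(√219, √102) : Q] = 2 · 2 = 4.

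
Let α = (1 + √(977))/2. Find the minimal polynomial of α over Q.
m_α(x) = x^2 - x - 244

From 2α - 1 = √(977), squaring gives (2α - 1)^2 = 977, i.e. 4α^2 - 4α + 1 = 977, so α^2 - α + (1 - 977)/4 = 0. Since 977 ≡ 1 (mod 4), (1 - 977)/4 = -244 ∈ Z. The polynomial x^2 - x - 244 has discriminant 1 - 4·(-244) = 977, which is not a perfect square in Q (d = 977 is squarefree and ≠ 1), so x^2 - x - 244 is irreducible over Q. It is the minimal polynomial of α.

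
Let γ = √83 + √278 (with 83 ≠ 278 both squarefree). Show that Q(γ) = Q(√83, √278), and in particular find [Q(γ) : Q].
[Q(γ) : Q] = 4 (equivalently, Q(γ) = Q(√83, √278))

Obviously Q(γ) ⊆ Q(√83, √278), and [Q(√83, √278):Q] = 4 (since 83, 278 are distinct squarefree integers > 1 with 23074 not a perfect square). To show equality we compute the minimal polynomial of γ. From γ = √83 + √278: γ^2 = 83 + 2√(23074) + 278 = 361 + 2√(23074), so γ^2 - 361 = 2√(23074); squaring, (γ^2 - 361)^2 = 4·23074, i.e. γ^4 - 722γ^2 + 130321 - 92296 = 0, i.e. γ^4 - 722γ^2 + 38025 = 0. So γ is a root of x^4 - 722x^2 + 38025. This polynomial is irreducible over Q: it has no rational root (each ±√83 ± √278 is irrational), and any factorization into two quadratics over Q would force √(23074) ∈ Q (pairing opposite roots) or √83, √278 ∈ Q (other pairings), all impossible. Hence [Q(γ):Q] = 4 = [Q(√83, √278):Q], so Q(γ) = Q(√83, √278).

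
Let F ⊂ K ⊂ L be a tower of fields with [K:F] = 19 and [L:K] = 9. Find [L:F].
[L:F] = 171

The tower law says that for any tower of field extensions F ⊂ K ⊂ L with finite degrees, [L:F] = [L:K] · [K:F]. Here this gives [L:F] = 9 · 19 = 171.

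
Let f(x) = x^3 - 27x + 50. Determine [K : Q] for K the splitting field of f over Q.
[K : Q] = 6

By the rational root test, any rational root of the monic integer polynomial f(x) = x^3 - 27x + 50 must be an integer dividing the constant term 50, i.e. one of ±{1, 2, 5, 10, 25, 50}. Evaluating: f(1) = 24, f(-1) = 76, f(2) = 4, f(-2) = 96, f(5) = 40, f(-5) = 60, f(10) = 780, f(-10) = -680, f(25) = 15000, f(-25) = -14900, f(50) = 123700, f(-50) = -123600; none is 0, so f has no rational root and is therefore irreducible over Q (a cubic with no linear factor over a field is irreducible). For an irreducible cubic, the Galois group is A_3 or S_3 according as the discriminant disc(f) = -4a^3 - 27b^2 = -4·(-27)^3 - 27·(50)^2 = 11232 is or is not a square in Q. Here disc(f) = 11232 is not a perfect square in Q, so the Galois group of f over Q is not contained in A_3 and must be all of S_3. The splitting field has degree |S_3| = 6 over Q, so [K : Q] = 6.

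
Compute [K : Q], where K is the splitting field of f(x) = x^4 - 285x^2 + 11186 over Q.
[K : Q] = 4

Solving the quadratic in x^2: x^2 = (285 ± √(285^2 - 4·11186))/2 = (285 ± √36481)/2 = (285 ± 191)/2, giving x^2 = 238 or x^2 = 47. So f(x) = (x^2 - 238)(x^2 - 47) and the roots of f are ±√238, ±√47. Hence the splitting field is K = Q(√238, √47). Since 238 and 47 are distinct squarefree integers > 1, their product 11186 is not a perfect square, so √47 ∉ Q(√238). By the tower law [K:Q] = [Q(√238,√47):Q(√238)] · [Q(√238):Q] = 2 · 2 = 4.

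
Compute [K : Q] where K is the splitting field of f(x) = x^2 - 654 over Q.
[K : Q] = 2

f(x) = x^2 - 654 factors as (x - √654)(x + √654). The splitting field is K = Q(√654). Since 654 is squarefree and > 1, it is not a perfect square, so x^2 - 654 is irreducible over Q and [Q(√654) : Q] = 2. Hence [K : Q] = 2.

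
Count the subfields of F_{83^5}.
F_{83^5} has 2 subfields

The subfields of F_{p^n} are exactly the fields F_{p^d} for d | n (each is the fixed field of the unique index-d subgroup of Gal(F_{p^n}/F_p) ≅ Z/nZ). The divisors of n = 5 are {1, 5}, giving 2 subfields: F_{83^1}, F_{83^5}.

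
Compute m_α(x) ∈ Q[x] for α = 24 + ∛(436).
m_α(x) = x^3 - 72x^2 + 1728x - 14260

Set β = α - 24 = ∛(436), so β^3 = 436. Then (α - 24)^3 - 436 = 0, i.e. α is a root of g(x) = (x - 24)^3 - 436 = x^3 - 72x^2 + 1728x - 14260. Since g(x) = h(x - 24) where h(x) = x^3 - 436, and h is irreducible over Q (because 436 is not a perfect cube, so h has no rational root, and a monic cubic with no rational root is irreducible), g is also irreducible (irreducibility is preserved under the substitution x → x - 24). Hence m_α(x) = x^3 - 72x^2 + 1728x - 14260.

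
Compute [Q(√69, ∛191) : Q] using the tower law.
[Q(√69, ∛191) : Q] = 6

Let L = Q(√69, ∛191). Since Q(√69) ⊂ L and [Q(√69):Q] = 2, the tower law gives 2 | [L:Q]. Likewise Q(∛191) ⊂ L with [Q(∛191):Q] = 3 (because 191 is not a perfect cube), so 3 | [L:Q]. As gcd(2,3) = 1, [L:Q] is divisible by 6. Conversely L is generated over Q by √69 and ∛191, so [L:Q] ≤ 2·3 = 6. Therefore [Q(√69, ∛191) : Q] = 6.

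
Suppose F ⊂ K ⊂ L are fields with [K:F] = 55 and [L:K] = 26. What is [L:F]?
[L:F] = 1430

The tower law says that for any tower of field extensions F ⊂ K ⊂ L with finite degrees, [L:F] = [L:K] · [K:F]. Here this gives [L:F] = 26 · 55 = 1430.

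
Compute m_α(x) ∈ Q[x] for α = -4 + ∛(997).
m_α(x) = x^3 + 12x^2 + 48x - 933

Set β = α + 4 = ∛(997), so β^3 = 997. Then (α + 4)^3 - 997 = 0, i.e. α is a root of g(x) = (x + 4)^3 - 997 = x^3 + 12x^2 + 48x - 933. Since g(x) = h(x + 4) where h(x) = x^3 - 997, and h is irreducible over Q (because 997 is not a perfect cube, so h has no rational root, and a monic cubic with no rational root is irreducible), g is also irreducible (irreducibility is preserved under the substitution x → x + 4). Hence m_α(x) = x^3 + 12x^2 + 48x - 933.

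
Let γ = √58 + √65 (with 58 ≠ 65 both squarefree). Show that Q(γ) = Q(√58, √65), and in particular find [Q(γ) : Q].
[Q(γ) : Q] = 4 (equivalently, Q(γ) = Q(√58, √65))

Obviously Q(γ) ⊆ Q(√58, √65), and [Q(√58, √65):Q] = 4 (since 58, 65 are distinct squarefree integers > 1 with 3770 not a perfect square). To show equality we compute the minimal polynomial of γ. From γ = √58 + √65: γ^2 = 58 + 2√(3770) + 65 = 123 + 2√(3770), so γ^2 - 123 = 2√(3770); squaring, (γ^2 - 123)^2 = 4·3770, i.e. γ^4 - 246γ^2 + 15129 - 15080 = 0, i.e. γ^4 - 246γ^2 + 49 = 0. So γ is a root of x^4 - 246x^2 + 49. This polynomial is irreducible over Q: it has no rational root (each ±√58 ± √65 is irrational), and any factorization into two quadratics over Q would force √(3770) ∈ Q (pairing opposite roots) or √58, √65 ∈ Q (other pairings), all impossible. Hence [Q(γ):Q] = 4 = [Q(√58, √65):Q], so Q(γ) = Q(√58, √65).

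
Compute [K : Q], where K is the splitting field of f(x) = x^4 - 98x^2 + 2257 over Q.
[K : Q] = 4

Solving the quadratic in x^2: x^2 = (98 ± √(98^2 - 4·2257))/2 = (98 ± √576)/2 = (98 ± 24)/2, giving x^2 = 61 or x^2 = 37. So f(x) = (x^2 - 61)(x^2 - 37) and the roots of f are ±√61, ±√37. Hence the splitting field is K = Q(√61, √37). Since 61 and 37 are distinct squarefree integers > 1, their product 2257 is not a perfect square, so √37 ∉ Q(√61). By the tower law [K:Q] = [Q(√61,√37):Q(√61)] · [Q(√61):Q] = 2 · 2 = 4.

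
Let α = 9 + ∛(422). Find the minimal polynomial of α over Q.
m_α(x) = x^3 - 27x^2 + 243x - 1151

Set β = α - 9 = ∛(422), so β^3 = 422. Then (α - 9)^3 - 422 = 0, i.e. α is a root of g(x) = (x - 9)^3 - 422 = x^3 - 27x^2 + 243x - 1151. Since g(x) = h(x - 9) where h(x) = x^3 - 422, and h is irreducible over Q (because 422 is not a perfect cube, so h has no rational root, and a monic cubic with no rational root is irreducible), g is also irreducible (irreducibility is preserved under the substitution x → x - 9). Hence m_α(x) = x^3 - 27x^2 + 243x - 1151.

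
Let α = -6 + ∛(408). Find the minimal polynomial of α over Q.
m_α(x) = x^3 + 18x^2 + 108x - 192

Set β = α + 6 = ∛(408), so β^3 = 408. Then (α + 6)^3 - 408 = 0, i.e. α is a root of g(x) = (x + 6)^3 - 408 = x^3 + 18x^2 + 108x - 192. Since g(x) = h(x + 6) where h(x) = x^3 - 408, and h is irreducible over Q (because 408 is not a perfect cube, so h has no rational root, and a monic cubic with no rational root is irreducible), g is also irreducible (irreducibility is preserved under the substitution x → x + 6). Hence m_α(x) = x^3 + 18x^2 + 108x - 192.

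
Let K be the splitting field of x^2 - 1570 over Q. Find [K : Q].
[K : Q] = 2

f(x) = x^2 - 1570 factors as (x - √1570)(x + √1570). The splitting field is K = Q(√1570). Since 1570 is squarefree and > 1, it is not a perfect square, so x^2 - 1570 is irreducible over Q and [Q(√1570) : Q] = 2. Hence [K : Q] = 2.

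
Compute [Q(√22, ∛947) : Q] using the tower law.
[Q(√22, ∛947) : Q] = 6

Let L = Q(√22, ∛947). Since Q(√22) ⊂ L and [Q(√22):Q] = 2, the tower law gives 2 | [L:Q]. Likewise Q(∛947) ⊂ L with [Q(∛947):Q] = 3 (because 947 is not a perfect cube), so 3 | [L:Q]. As gcd(2,3) = 1, [L:Q] is divisible by 6. Conversely L is generated over Q by √22 and ∛947, so [L:Q] ≤ 2·3 = 6. Therefore [Q(√22, ∛947) : Q] = 6.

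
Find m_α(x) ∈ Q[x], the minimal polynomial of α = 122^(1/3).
m_α(x) = x^3 - 122

α satisfies α^3 = 122, so x^3 - 122 annihilates α. By the rational root test, a rational root p/q (in lowest terms) of x^3 - 122 would satisfy p^3 = 122 q^3, forcing q = 1 and p^3 = 122; but 122 is not a perfect cube, contradiction. A monic cubic over Q with no rational root is irreducible (any nontrivial factorization would include a linear factor). Hence x^3 - 122 is the minimal polynomial of α, and in particular [Q(α):Q] = 3.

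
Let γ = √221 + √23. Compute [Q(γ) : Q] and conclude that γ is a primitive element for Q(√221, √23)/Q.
[Q(γ) : Q] = 4 (equivalently, Q(γ) = Q(√221, √23))

Obviously Q(γ) ⊆ Q(√221, √23), and [Q(√221, √23):Q] = 4 (since 221, 23 are distinct squarefree integers > 1 with 5083 not a perfect square). To show equality we compute the minimal polynomial of γ. From γ = √221 + √23: γ^2 = 221 + 2√(5083) + 23 = 244 + 2√(5083), so γ^2 - 244 = 2√(5083); squaring, (γ^2 - 244)^2 = 4·5083, i.e. γ^4 - 488γ^2 + 59536 - 20332 = 0, i.e. γ^4 - 488γ^2 + 39204 = 0. So γ is a root of x^4 - 488x^2 + 39204. This polynomial is irreducible over Q: it has no rational root (each ±√221 ± √23 is irrational), and any factorization into two quadratics over Q would force √(5083) ∈ Q (pairing opposite roots) or √221, √23 ∈ Q (other pairings), all impossible. Hence [Q(γ):Q] = 4 = [Q(√221, √23):Q], so Q(γ) = Q(√221, √23).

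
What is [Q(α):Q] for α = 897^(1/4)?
[Q(α):Q] = 4

α is a root of x^4 - 897. By Eisenstein's criterion at the prime p = 3 (which divides the constant term 897 but p^2 = 9 does not, since 897 is squarefree), x^4 - 897 is irreducible over Q. Hence [Q(α):Q] = 4.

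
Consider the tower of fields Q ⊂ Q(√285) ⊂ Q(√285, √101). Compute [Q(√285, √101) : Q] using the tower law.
[Q(√285, √101) : Q] = 4

[Q(√285):Q] = 2 (min poly x^2 - 285, irreducible since 285 is squarefree > 1). For the top step, suppose √101 ∈ Q(√285), say √101 = c + d√285 with c, d ∈ Q. Squaring: 101 = c^2 + 285d^2 + 2cd√285. Since √285 ∉ Q this forces 2cd = 0. If d = 0 then √101 = c ∈ Q, contradicting 101 squarefree > 1. If c = 0 then 101 = 285d^2, so 285·101 = (285d)^2 is a perfect square in Q — but 285·101 = 28785 is not a perfect square (since 285 and 101 are distinct squarefree integers). Contradiction. Hence √101 ∉ Q(√285), so x^2 - 101 stays irreducible over Q(√285) and [Q(√285, √101) : Q(√285)] = 2. By the tower law, [Q(√285, √101) : Q] = 2 · 2 = 4.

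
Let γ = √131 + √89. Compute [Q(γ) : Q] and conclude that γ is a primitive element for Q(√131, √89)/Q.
[Q(γ) : Q] = 4 (equivalently, Q(γ) = Q(√131, √89))

Obviously Q(γ) ⊆ Q(√131, √89), and [Q(√131, √89):Q] = 4 (since 131, 89 are distinct squarefree integers > 1 with 11659 not a perfect square). To show equality we compute the minimal polynomial of γ. From γ = √131 + √89: γ^2 = 131 + 2√(11659) + 89 = 220 + 2√(11659), so γ^2 - 220 = 2√(11659); squaring, (γ^2 - 220)^2 = 4·11659, i.e. γ^4 - 440γ^2 + 48400 - 46636 = 0, i.e. γ^4 - 440γ^2 + 1764 = 0. So γ is a root of x^4 - 440x^2 + 1764. This polynomial is irreducible over Q: it has no rational root (each ±√131 ± √89 is irrational), and any factorization into two quadratics over Q would force √(11659) ∈ Q (pairing opposite roots) or √131, √89 ∈ Q (other pairings), all impossible. Hence [Q(γ):Q] = 4 = [Q(√131, √89):Q], so Q(γ) = Q(√131, √89).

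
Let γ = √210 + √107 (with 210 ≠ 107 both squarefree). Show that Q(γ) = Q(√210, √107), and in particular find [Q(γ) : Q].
[Q(γ) : Q] = 4 (equivalently, Q(γ) = Q(√210, √107))

Obviously Q(γ) ⊆ Q(√210, √107), and [Q(√210, √107):Q] = 4 (since 210, 107 are distinct squarefree integers > 1 with 22470 not a perfect square). To show equality we compute the minimal polynomial of γ. From γ = √210 + √107: γ^2 = 210 + 2√(22470) + 107 = 317 + 2√(22470), so γ^2 - 317 = 2√(22470); squaring, (γ^2 - 317)^2 = 4·22470, i.e. γ^4 - 634γ^2 + 100489 - 89880 = 0, i.e. γ^4 - 634γ^2 + 10609 = 0. So γ is a root of x^4 - 634x^2 + 10609. This polynomial is irreducible over Q: it has no rational root (each ±√210 ± √107 is irrational), and any factorization into two quadratics over Q would force √(22470) ∈ Q (pairing opposite roots) or √210, √107 ∈ Q (other pairings), all impossible. Hence [Q(γ):Q] = 4 = [Q(√210, √107):Q], so Q(γ) = Q(√210, √107).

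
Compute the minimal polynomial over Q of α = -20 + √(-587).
m_α(x) = x^2 + 40x + 987

From α + 20 = √(-587), squaring gives (α + 20)^2 = -587, i.e. α^2 + 40α + 400 = -587, so α^2 + 40α + 987 = 0. The discriminant of x^2 + 40x + 987 is (40)^2 - 4·(987) = 1600 - 3948 = -2348, and 4·(-587) is not a perfect square in Q since -587 is squarefree and ≠ 1. Hence x^2 + 40x + 987 is irreducible over Q and is the minimal polynomial of α.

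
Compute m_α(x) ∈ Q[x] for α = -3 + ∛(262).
m_α(x) = x^3 + 9x^2 + 27x - 235

Set β = α + 3 = ∛(262), so β^3 = 262. Then (α + 3)^3 - 262 = 0, i.e. α is a root of g(x) = (x + 3)^3 - 262 = x^3 + 9x^2 + 27x - 235. Since g(x) = h(x + 3) where h(x) = x^3 - 262, and h is irreducible over Q (because 262 is not a perfect cube, so h has no rational root, and a monic cubic with no rational root is irreducible), g is also irreducible (irreducibility is preserved under the substitution x → x + 3). Hence m_α(x) = x^3 + 9x^2 + 27x - 235.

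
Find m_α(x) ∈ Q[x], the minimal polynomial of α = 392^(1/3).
m_α(x) = x^3 - 392

α satisfies α^3 = 392, so x^3 - 392 annihilates α. By the rational root test, a rational root p/q (in lowest terms) of x^3 - 392 would satisfy p^3 = 392 q^3, forcing q = 1 and p^3 = 392; but 392 is not a perfect cube, contradiction. A monic cubic over Q with no rational root is irreducible (any nontrivial factorization would include a linear factor). Hence x^3 - 392 is the minimal polynomial of α, and in particular [Q(α):Q] = 3.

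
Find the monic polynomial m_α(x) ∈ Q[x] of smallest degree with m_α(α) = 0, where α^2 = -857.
m_α(x) = x^2 + 857

α satisfies α^2 + 857 = 0, so x^2 + 857 annihilates α. Since d = -857 is squarefree and ≠ 1, it is not a perfect square in Q, so x^2 + 857 has no rational root and is therefore irreducible over Q (a degree-2 polynomial over a field is irreducible iff it has no root). Hence m_α(x) = x^2 + 857.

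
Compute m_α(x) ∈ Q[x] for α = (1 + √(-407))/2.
m_α(x) = x^2 - x + 102

From 2α - 1 = √(-407), squaring gives (2α - 1)^2 = -407, i.e. 4α^2 - 4α + 1 = -407, so α^2 - α + (1 + 407)/4 = 0. Since -407 ≡ 1 (mod 4), (1 + 407)/4 = 102 ∈ Z. The polynomial x^2 - x + 102 has discriminant 1 - 4·(102) = -407, which is not a perfect square in Q (d = -407 is squarefree and ≠ 1), so x^2 - x + 102 is irreducible over Q. It is the minimal polynomial of α.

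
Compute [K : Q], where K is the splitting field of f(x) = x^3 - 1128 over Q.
[K : Q] = 6

The roots of x^3 - 1128 are ∛1128, ω∛1128, ω^2∛1128 where ω = e^(2πi/3) is a primitive cube root of unity, so K = Q(∛1128, ω). Now [Q(∛1128):Q] = 3 (since 1128 is not a perfect cube, x^3 - 1128 is irreducible) and [Q(ω):Q] = 2. Both 2 and 3 divide [K:Q], and [K:Q] ≤ 3·2 = 6, so [K:Q] = 6. (Equivalently: Q(∛1128) ⊂ R but ω ∉ R, so [K : Q(∛1128)] = 2.)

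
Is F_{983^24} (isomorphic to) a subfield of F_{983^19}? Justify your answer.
No: F_{983^24} is not a subfield of F_{983^19}

F_{p^m} embeds in F_{p^n} iff m | n. Here 24 ∤ 19 (since 19 = 0·24 + 19 with remainder 19 ≠ 0), so F_{983^24} is not a subfield of F_{983^19}. Equivalently: if it were, the tower law would give 24 = [F_{983^24}:F_983] dividing [F_{983^19}:F_983] = 19, contradiction.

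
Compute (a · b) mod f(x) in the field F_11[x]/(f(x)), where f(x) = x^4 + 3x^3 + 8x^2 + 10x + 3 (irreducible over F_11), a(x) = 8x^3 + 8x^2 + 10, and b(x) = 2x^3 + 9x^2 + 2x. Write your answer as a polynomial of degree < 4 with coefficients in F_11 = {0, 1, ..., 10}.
a · b ≡ 3x^3 + 9x^2 + 4x + 7 (mod f(x))

Multiply in F_11[x]: a(x)·b(x) = (8x^3 + 8x^2 + 10)·(2x^3 + 9x^2 + 2x) = 5x^6 + 3x^3 + 2x^2 + 9x. This has degree ≥ 4, so divide by f(x) over F_11: 5x^6 + 3x^3 + 2x^2 + 9x = (5x^2 + 7x + 5)·(x^4 + 3x^3 + 8x^2 + 10x + 3) + (3x^3 + 9x^2 + 4x + 7). Hence a·b ≡ 3x^3 + 9x^2 + 4x + 7 (mod f). (F_11[x]/(f) is a field with 11^4 = 14641 elements since f is irreducible of degree 4.)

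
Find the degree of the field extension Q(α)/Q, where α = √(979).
[Q(α):Q] = 2

[Q(α):Q] equals the degree of the minimal polynomial of α. Here α^2 = 979 and x^2 - 979 is irreducible (d = 979 is squarefree, ≠ 1, hence not a square), so deg(m_α) = 2. Thus [Q(α):Q] = 2.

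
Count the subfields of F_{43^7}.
F_{43^7} has 2 subfields

The subfields of F_{p^n} are exactly the fields F_{p^d} for d | n (each is the fixed field of the unique index-d subgroup of Gal(F_{p^n}/F_p) ≅ Z/nZ). The divisors of n = 7 are {1, 7}, giving 2 subfields: F_{43^1}, F_{43^7}.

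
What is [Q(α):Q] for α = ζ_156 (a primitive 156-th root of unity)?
[Q(α):Q] = 48

The minimal polynomial of ζ_156 over Q is the 156-th cyclotomic polynomial Φ_156(x), which is irreducible over Q and has degree φ(156) = 48. Hence [Q(α):Q] = φ(156) = 48.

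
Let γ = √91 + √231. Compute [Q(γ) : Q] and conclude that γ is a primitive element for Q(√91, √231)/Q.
[Q(γ) : Q] = 4 (equivalently, Q(γ) = Q(√91, √231))

Obviously Q(γ) ⊆ Q(√91, √231), and [Q(√91, √231):Q] = 4 (since 91, 231 are distinct squarefree integers > 1 with 21021 not a perfect square). To show equality we compute the minimal polynomial of γ. From γ = √91 + √231: γ^2 = 91 + 2√(21021) + 231 = 322 + 2√(21021), so γ^2 - 322 = 2√(21021); squaring, (γ^2 - 322)^2 = 4·21021, i.e. γ^4 - 644γ^2 + 103684 - 84084 = 0, i.e. γ^4 - 644γ^2 + 19600 = 0. So γ is a root of x^4 - 644x^2 + 19600. This polynomial is irreducible over Q: it has no rational root (each ±√91 ± √231 is irrational), and any factorization into two quadratics over Q would force √(21021) ∈ Q (pairing opposite roots) or √91, √231 ∈ Q (other pairings), all impossible. Hence [Q(γ):Q] = 4 = [Q(√91, √231):Q], so Q(γ) = Q(√91, √231).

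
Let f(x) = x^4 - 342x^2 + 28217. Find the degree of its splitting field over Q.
[K : Q] = 4

Solving the quadratic in x^2: x^2 = (342 ± √(342^2 - 4·28217))/2 = (342 ± √4096)/2 = (342 ± 64)/2, giving x^2 = 203 or x^2 = 139. So f(x) = (x^2 - 203)(x^2 - 139) and the roots of f are ±√203, ±√139. Hence the splitting field is K = Q(√203, √139). Since 203 and 139 are distinct squarefree integers > 1, their product 28217 is not a perfect square, so √139 ∉ Q(√203). By the tower law [K:Q] = [Q(√203,√139):Q(√203)] · [Q(√203):Q] = 2 · 2 = 4.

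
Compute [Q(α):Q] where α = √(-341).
[Q(α):Q] = 2

[Q(α):Q] equals the degree of the minimal polynomial of α. Here α^2 = -341 and x^2 + 341 is irreducible (d = -341 is squarefree, ≠ 1, hence not a square), so deg(m_α) = 2. Thus [Q(α):Q] = 2.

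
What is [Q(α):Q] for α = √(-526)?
[Q(α):Q] = 2

[Q(α):Q] equals the degree of the minimal polynomial of α. Here α^2 = -526 and x^2 + 526 is irreducible (d = -526 is squarefree, ≠ 1, hence not a square), so deg(m_α) = 2. Thus [Q(α):Q] = 2.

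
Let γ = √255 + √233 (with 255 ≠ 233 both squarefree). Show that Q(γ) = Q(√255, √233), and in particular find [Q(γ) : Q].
[Q(γ) : Q] = 4 (equivalently, Q(γ) = Q(√255, √233))

Obviously Q(γ) ⊆ Q(√255, √233), and [Q(√255, √233):Q] = 4 (since 255, 233 are distinct squarefree integers > 1 with 59415 not a perfect square). To show equality we compute the minimal polynomial of γ. From γ = √255 + √233: γ^2 = 255 + 2√(59415) + 233 = 488 + 2√(59415), so γ^2 - 488 = 2√(59415); squaring, (γ^2 - 488)^2 = 4·59415, i.e. γ^4 - 976γ^2 + 238144 - 237660 = 0, i.e. γ^4 - 976γ^2 + 484 = 0. So γ is a root of x^4 - 976x^2 + 484. This polynomial is irreducible over Q: it has no rational root (each ±√255 ± √233 is irrational), and any factorization into two quadratics over Q would force √(59415) ∈ Q (pairing opposite roots) or √255, √233 ∈ Q (other pairings), all impossible. Hence [Q(γ):Q] = 4 = [Q(√255, √233):Q], so Q(γ) = Q(√255, √233).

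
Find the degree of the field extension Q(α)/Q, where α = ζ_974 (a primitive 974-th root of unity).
[Q(α):Q] = 486

The minimal polynomial of ζ_974 over Q is the 974-th cyclotomic polynomial Φ_974(x), which is irreducible over Q and has degree φ(974) = 486. Hence [Q(α):Q] = φ(974) = 486.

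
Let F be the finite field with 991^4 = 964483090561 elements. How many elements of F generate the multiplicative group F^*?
There are φ(964483090560) = 226271232000 primitive elements

F_q^* is cyclic of order q - 1 = 964483090560. A cyclic group of order m has exactly φ(m) generators. Here m = 964483090560 = 2^7 · 3^2 · 5 · 11 · 31 · 491041, so the number of primitive elements is φ(964483090560) = 226271232000.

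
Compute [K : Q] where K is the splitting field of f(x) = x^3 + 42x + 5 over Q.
[K : Q] = 6

By the rational root test, any rational root of the monic integer polynomial f(x) = x^3 + 42x + 5 must be an integer dividing the constant term 5, i.e. one of ±{1, 5}. Evaluating: f(1) = 48, f(-1) = -38, f(5) = 340, f(-5) = -330; none is 0, so f has no rational root and is therefore irreducible over Q (a cubic with no linear factor over a field is irreducible). For an irreducible cubic, the Galois group is A_3 or S_3 according as the discriminant disc(f) = -4a^3 - 27b^2 = -4·(42)^3 - 27·(5)^2 = -297027 is or is not a square in Q. Here disc(f) = -297027 is not a perfect square in Q, so the Galois group of f over Q is not contained in A_3 and must be all of S_3. The splitting field has degree |S_3| = 6 over Q, so [K : Q] = 6.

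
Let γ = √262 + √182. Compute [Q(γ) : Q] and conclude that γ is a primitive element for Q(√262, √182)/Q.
[Q(γ) : Q] = 4 (equivalently, Q(γ) = Q(√262, √182))

Obviously Q(γ) ⊆ Q(√262, √182), and [Q(√262, √182):Q] = 4 (since 262, 182 are distinct squarefree integers > 1 with 47684 not a perfect square). To show equality we compute the minimal polynomial of γ. From γ = √262 + √182: γ^2 = 262 + 2√(47684) + 182 = 444 + 2√(47684), so γ^2 - 444 = 2√(47684); squaring, (γ^2 - 444)^2 = 4·47684, i.e. γ^4 - 888γ^2 + 197136 - 190736 = 0, i.e. γ^4 - 888γ^2 + 6400 = 0. So γ is a root of x^4 - 888x^2 + 6400. This polynomial is irreducible over Q: it has no rational root (each ±√262 ± √182 is irrational), and any factorization into two quadratics over Q would force √(47684) ∈ Q (pairing opposite roots) or √262, √182 ∈ Q (other pairings), all impossible. Hence [Q(γ):Q] = 4 = [Q(√262, √182):Q], so Q(γ) = Q(√262, √182).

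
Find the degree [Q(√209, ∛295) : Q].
[Q(√209, ∛295) : Q] = 6

Let L = Q(√209, ∛295). Since Q(√209) ⊂ L and [Q(√209):Q] = 2, the tower law gives 2 | [L:Q]. Likewise Q(∛295) ⊂ L with [Q(∛295):Q] = 3 (because 295 is not a perfect cube), so 3 | [L:Q]. As gcd(2,3) = 1, [L:Q] is divisible by 6. Conversely L is generated over Q by √209 and ∛295, so [L:Q] ≤ 2·3 = 6. Therefore [Q(√209, ∛295) : Q] = 6.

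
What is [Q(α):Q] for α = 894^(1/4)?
[Q(α):Q] = 4

α is a root of x^4 - 894. By Eisenstein's criterion at the prime p = 2 (which divides the constant term 894 but p^2 = 4 does not, since 894 is squarefree), x^4 - 894 is irreducible over Q. Hence [Q(α):Q] = 4.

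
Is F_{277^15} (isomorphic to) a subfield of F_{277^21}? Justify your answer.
No: F_{277^15} is not a subfield of F_{277^21}

F_{p^m} embeds in F_{p^n} iff m | n. Here 15 ∤ 21 (since 21 = 1·15 + 6 with remainder 6 ≠ 0), so F_{277^15} is not a subfield of F_{277^21}. Equivalently: if it were, the tower law would give 15 = [F_{277^15}:F_277] dividing [F_{277^21}:F_277] = 21, contradiction.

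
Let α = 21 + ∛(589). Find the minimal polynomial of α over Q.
m_α(x) = x^3 - 63x^2 + 1323x - 9850

Set β = α - 21 = ∛(589), so β^3 = 589. Then (α - 21)^3 - 589 = 0, i.e. α is a root of g(x) = (x - 21)^3 - 589 = x^3 - 63x^2 + 1323x - 9850. Since g(x) = h(x - 21) where h(x) = x^3 - 589, and h is irreducible over Q (because 589 is not a perfect cube, so h has no rational root, and a monic cubic with no rational root is irreducible), g is also irreducible (irreducibility is preserved under the substitution x → x - 21). Hence m_α(x) = x^3 - 63x^2 + 1323x - 9850.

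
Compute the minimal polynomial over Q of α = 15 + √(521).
m_α(x) = x^2 - 30x - 296

From α - 15 = √(521), squaring gives (α - 15)^2 = 521, i.e. α^2 - 30α + 225 = 521, so α^2 - 30α - 296 = 0. The discriminant of x^2 - 30x - 296 is (-30)^2 - 4·(-296) = 900 + 1184 = 2084, and 4·(521) is not a perfect square in Q since 521 is squarefree and ≠ 1. Hence x^2 - 30x - 296 is irreducible over Q and is the minimal polynomial of α.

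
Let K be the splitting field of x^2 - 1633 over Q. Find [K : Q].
[K : Q] = 2

f(x) = x^2 - 1633 factors as (x - √1633)(x + √1633). The splitting field is K = Q(√1633). Since 1633 is squarefree and > 1, it is not a perfect square, so x^2 - 1633 is irreducible over Q and [Q(√1633) : Q] = 2. Hence [K : Q] = 2.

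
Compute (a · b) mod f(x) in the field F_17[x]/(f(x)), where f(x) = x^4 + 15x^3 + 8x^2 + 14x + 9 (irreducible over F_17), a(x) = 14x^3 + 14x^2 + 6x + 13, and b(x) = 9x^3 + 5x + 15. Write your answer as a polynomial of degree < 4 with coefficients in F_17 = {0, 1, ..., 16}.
a · b ≡ 11x^3 + 6x^2 + 7x + 4 (mod f(x))

Multiply in F_17[x]: a(x)·b(x) = (14x^3 + 14x^2 + 6x + 13)·(9x^3 + 5x + 15) = 7x^6 + 7x^5 + 5x^4 + 6x^3 + 2x^2 + 2x + 8. This has degree ≥ 4, so divide by f(x) over F_17: 7x^6 + 7x^5 + 5x^4 + 6x^3 + 2x^2 + 2x + 8 = (7x^2 + 4x + 8)·(x^4 + 15x^3 + 8x^2 + 14x + 9) + (11x^3 + 6x^2 + 7x + 4). Hence a·b ≡ 11x^3 + 6x^2 + 7x + 4 (mod f). (F_17[x]/(f) is a field with 17^4 = 83521 elements since f is irreducible of degree 4.)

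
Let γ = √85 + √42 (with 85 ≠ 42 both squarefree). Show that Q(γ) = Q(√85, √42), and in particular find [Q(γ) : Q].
[Q(γ) : Q] = 4 (equivalently, Q(γ) = Q(√85, √42))

Obviously Q(γ) ⊆ Q(√85, √42), and [Q(√85, √42):Q] = 4 (since 85, 42 are distinct squarefree integers > 1 with 3570 not a perfect square). To show equality we compute the minimal polynomial of γ. From γ = √85 + √42: γ^2 = 85 + 2√(3570) + 42 = 127 + 2√(3570), so γ^2 - 127 = 2√(3570); squaring, (γ^2 - 127)^2 = 4·3570, i.e. γ^4 - 254γ^2 + 16129 - 14280 = 0, i.e. γ^4 - 254γ^2 + 1849 = 0. So γ is a root of x^4 - 254x^2 + 1849. This polynomial is irreducible over Q: it has no rational root (each ±√85 ± √42 is irrational), and any factorization into two quadratics over Q would force √(3570) ∈ Q (pairing opposite roots) or √85, √42 ∈ Q (other pairings), all impossible. Hence [Q(γ):Q] = 4 = [Q(√85, √42):Q], so Q(γ) = Q(√85, √42).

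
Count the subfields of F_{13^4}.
F_{13^4} has 3 subfields

The subfields of F_{p^n} are exactly the fields F_{p^d} for d | n (each is the fixed field of the unique index-d subgroup of Gal(F_{p^n}/F_p) ≅ Z/nZ). The divisors of n = 4 are {1, 2, 4}, giving 3 subfields: F_{13^1}, F_{13^2}, F_{13^4}.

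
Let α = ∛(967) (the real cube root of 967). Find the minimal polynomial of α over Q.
m_α(x) = x^3 - 967

α satisfies α^3 = 967, so x^3 - 967 annihilates α. By the rational root test, a rational root p/q (in lowest terms) of x^3 - 967 would satisfy p^3 = 967 q^3, forcing q = 1 and p^3 = 967; but 967 is not a perfect cube, contradiction. A monic cubic over Q with no rational root is irreducible (any nontrivial factorization would include a linear factor). Hence x^3 - 967 is the minimal polynomial of α, and in particular [Q(α):Q] = 3.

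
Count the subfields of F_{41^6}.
F_{41^6} has 4 subfields

The subfields of F_{p^n} are exactly the fields F_{p^d} for d | n (each is the fixed field of the unique index-d subgroup of Gal(F_{p^n}/F_p) ≅ Z/nZ). The divisors of n = 6 are {1, 2, 3, 6}, giving 4 subfields: F_{41^1}, F_{41^2}, F_{41^3}, F_{41^6}.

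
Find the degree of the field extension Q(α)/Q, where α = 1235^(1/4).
[Q(α):Q] = 4

α is a root of x^4 - 1235. By Eisenstein's criterion at the prime p = 5 (which divides the constant term 1235 but p^2 = 25 does not, since 1235 is squarefree), x^4 - 1235 is irreducible over Q. Hence [Q(α):Q] = 4.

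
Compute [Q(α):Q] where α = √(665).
[Q(α):Q] = 2

[Q(α):Q] equals the degree of the minimal polynomial of α. Here α^2 = 665 and x^2 - 665 is irreducible (d = 665 is squarefree, ≠ 1, hence not a square), so deg(m_α) = 2. Thus [Q(α):Q] = 2.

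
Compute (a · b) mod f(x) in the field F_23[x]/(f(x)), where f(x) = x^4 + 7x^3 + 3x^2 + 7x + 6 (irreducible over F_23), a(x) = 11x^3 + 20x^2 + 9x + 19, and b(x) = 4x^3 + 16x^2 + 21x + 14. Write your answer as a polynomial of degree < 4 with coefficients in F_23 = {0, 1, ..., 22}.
a · b ≡ 15x^3 + 3x^2 + 3x + 21 (mod f(x))

Multiply in F_23[x]: a(x)·b(x) = (11x^3 + 20x^2 + 9x + 19)·(4x^3 + 16x^2 + 21x + 14) = 21x^6 + 3x^5 + 12x^4 + 12x^3 + 14x^2 + 19x + 13. This has degree ≥ 4, so divide by f(x) over F_23: 21x^6 + 3x^5 + 12x^4 + 12x^3 + 14x^2 + 19x + 13 = (21x^2 + 17x + 14)·(x^4 + 7x^3 + 3x^2 + 7x + 6) + (15x^3 + 3x^2 + 3x + 21). Hence a·b ≡ 15x^3 + 3x^2 + 3x + 21 (mod f). (F_23[x]/(f) is a field with 23^4 = 279841 elements since f is irreducible of degree 4.)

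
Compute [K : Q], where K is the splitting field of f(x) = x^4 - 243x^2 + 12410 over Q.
[K : Q] = 4

Solving the quadratic in x^2: x^2 = (243 ± √(243^2 - 4·12410))/2 = (243 ± √9409)/2 = (243 ± 97)/2, giving x^2 = 73 or x^2 = 170. So f(x) = (x^2 - 73)(x^2 - 170) and the roots of f are ±√73, ±√170. Hence the splitting field is K = Q(√73, √170). Since 73 and 170 are distinct squarefree integers > 1, their product 12410 is not a perfect square, so √170 ∉ Q(√73). By the tower law [K:Q] = [Q(√73,√170):Q(√73)] · [Q(√73):Q] = 2 · 2 = 4.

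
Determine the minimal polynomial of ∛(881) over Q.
m_α(x) = x^3 - 881

α satisfies α^3 = 881, so x^3 - 881 annihilates α. By the rational root test, a rational root p/q (in lowest terms) of x^3 - 881 would satisfy p^3 = 881 q^3, forcing q = 1 and p^3 = 881; but 881 is not a perfect cube, contradiction. A monic cubic over Q with no rational root is irreducible (any nontrivial factorization would include a linear factor). Hence x^3 - 881 is the minimal polynomial of α, and in particular [Q(α):Q] = 3.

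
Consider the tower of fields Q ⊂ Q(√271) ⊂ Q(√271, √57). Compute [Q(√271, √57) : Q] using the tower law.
[Q(√271, √57) : Q] = 4

[Q(√271):Q] = 2 (min poly x^2 - 271, irreducible since 271 is squarefree > 1). For the top step, suppose √57 ∈ Q(√271), say √57 = c + d√271 with c, d ∈ Q. Squaring: 57 = c^2 + 271d^2 + 2cd√271. Since √271 ∉ Q this forces 2cd = 0. If d = 0 then √57 = c ∈ Q, contradicting 57 squarefree > 1. If c = 0 then 57 = 271d^2, so 271·57 = (271d)^2 is a perfect square in Q — but 271·57 = 15447 is not a perfect square (since 271 and 57 are distinct squarefree integers). Contradiction. Hence √57 ∉ Q(√271), so x^2 - 57 stays irreducible over Q(√271) and [Q(√271, √57) : Q(√271)] = 2. By the tower law, [Q(√271, √57) : Q] = 2 · 2 = 4.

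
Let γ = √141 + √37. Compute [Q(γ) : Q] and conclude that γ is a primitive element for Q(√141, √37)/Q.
[Q(γ) : Q] = 4 (equivalently, Q(γ) = Q(√141, √37))

Obviously Q(γ) ⊆ Q(√141, √37), and [Q(√141, √37):Q] = 4 (since 141, 37 are distinct squarefree integers > 1 with 5217 not a perfect square). To show equality we compute the minimal polynomial of γ. From γ = √141 + √37: γ^2 = 141 + 2√(5217) + 37 = 178 + 2√(5217), so γ^2 - 178 = 2√(5217); squaring, (γ^2 - 178)^2 = 4·5217, i.e. γ^4 - 356γ^2 + 31684 - 20868 = 0, i.e. γ^4 - 356γ^2 + 10816 = 0. So γ is a root of x^4 - 356x^2 + 10816. This polynomial is irreducible over Q: it has no rational root (each ±√141 ± √37 is irrational), and any factorization into two quadratics over Q would force √(5217) ∈ Q (pairing opposite roots) or √141, √37 ∈ Q (other pairings), all impossible. Hence [Q(γ):Q] = 4 = [Q(√141, √37):Q], so Q(γ) = Q(√141, √37).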